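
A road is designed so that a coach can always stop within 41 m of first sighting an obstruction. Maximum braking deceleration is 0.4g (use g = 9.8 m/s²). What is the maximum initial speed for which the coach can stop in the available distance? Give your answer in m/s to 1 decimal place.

Maximum speed ≈ 17.9 m/s

a = 0.4 × 9.8 = 3.920 m/s².
v²/(2a) = d ⇒ v = √(2 × 3.920 × 41) = √321.44 = 17.9287 m/s.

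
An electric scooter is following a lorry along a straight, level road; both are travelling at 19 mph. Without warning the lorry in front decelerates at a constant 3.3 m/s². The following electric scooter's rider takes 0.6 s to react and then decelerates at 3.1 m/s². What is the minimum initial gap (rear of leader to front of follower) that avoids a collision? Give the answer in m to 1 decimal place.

Minimum gap ≈ 5.8 m

19 mph × 0.44704 = 8.4938 m/s.
Leader travels v²/(2a_L) = 72.145 / 6.600 = 10.931 m before stopping.
Follower covers v·t_r = 8.4938 × 0.6 = 5.096 m while reacting, then v²/(2a_F) = 72.145 / 6.200 = 11.636 m while braking, for a total of 5.096 + 11.636 = 16.732 m.
Since a_F ≤ a_L and the follower starts braking later, the follower is never slower than the leader, so the closest approach is when both have stopped.
Minimum gap = 16.732 − 10.931 = 5.801 m.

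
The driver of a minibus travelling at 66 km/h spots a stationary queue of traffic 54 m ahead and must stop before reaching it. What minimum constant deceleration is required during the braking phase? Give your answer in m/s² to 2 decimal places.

66 km/h ÷ 3.6 = 18.3333 m/s.
v² = 2a·d ⇒ a = v²/(2d) = 18.3333² / (2 × 54.000) = 336.110 / 108.000 = 3.1121 m/s².

Required deceleration ≈ 3.11 m/s²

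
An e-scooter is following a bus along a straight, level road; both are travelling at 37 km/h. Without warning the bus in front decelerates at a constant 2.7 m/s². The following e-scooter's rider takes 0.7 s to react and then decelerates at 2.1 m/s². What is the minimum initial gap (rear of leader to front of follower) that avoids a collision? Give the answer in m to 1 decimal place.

Minimum gap ≈ 12.8 m

37 km/h ÷ 3.6 = 10.2778 m/s.
Leader travels v²/(2a_L) = 105.633 / 5.400 = 19.562 m before stopping.
Follower covers v·t_r = 10.2778 × 0.7 = 7.194 m while reacting, then v²/(2a_F) = 105.633 / 4.200 = 25.151 m while braking, for a total of 7.194 + 25.151 = 32.345 m.
Since a_F ≤ a_L and the follower starts braking later, the follower is never slower than the leader, so the closest approach is when both have stopped.
Minimum gap = 32.345 − 19.562 = 12.783 m.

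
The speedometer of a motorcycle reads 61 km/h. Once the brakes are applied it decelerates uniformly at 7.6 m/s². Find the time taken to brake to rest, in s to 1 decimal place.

61 km/h ÷ 3.6 = 16.9444 m/s.
Braking time = v/a = 16.9444 / 7.600 = 2.230 s.

Braking time ≈ 2.2 s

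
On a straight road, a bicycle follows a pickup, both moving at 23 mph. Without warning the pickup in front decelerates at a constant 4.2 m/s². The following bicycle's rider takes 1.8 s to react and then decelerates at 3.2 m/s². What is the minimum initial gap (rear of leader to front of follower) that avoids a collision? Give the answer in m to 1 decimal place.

Minimum gap ≈ 22.4 m

23 mph × 0.44704 = 10.2819 m/s.
Leader travels v²/(2a_L) = 105.717 / 8.400 = 12.585 m before stopping.
Follower covers v·t_r = 10.2819 × 1.8 = 18.507 m while reacting, then v²/(2a_F) = 105.717 / 6.400 = 16.518 m while braking, for a total of 18.507 + 16.518 = 35.025 m.
Since a_F ≤ a_L and the follower starts braking later, the follower is never slower than the leader, so the closest approach is when both have stopped.
Minimum gap = 35.025 − 12.585 = 22.440 m.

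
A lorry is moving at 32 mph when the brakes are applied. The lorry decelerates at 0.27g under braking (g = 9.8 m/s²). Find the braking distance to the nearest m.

32 mph × 0.44704 = 14.3053 m/s.
a = 0.27 × 9.8 = 2.646 m/s².
Braking distance = v²/(2a) = 14.3053² / (2 × 2.646) = 204.642 / 5.292 = 38.670 m.

Braking distance ≈ 39 m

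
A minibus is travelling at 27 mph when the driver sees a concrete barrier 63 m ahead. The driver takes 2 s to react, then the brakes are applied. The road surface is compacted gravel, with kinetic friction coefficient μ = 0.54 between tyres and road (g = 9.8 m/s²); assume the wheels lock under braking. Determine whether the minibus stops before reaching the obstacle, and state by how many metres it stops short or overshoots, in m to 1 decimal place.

27 mph × 0.44704 = 12.0701 m/s.
a = μg = 0.54 × 9.8 = 5.292 m/s².
Reaction distance = 12.0701 × 2 = 24.140 m.
Braking distance = v²/(2a) = 145.687 / 10.584 = 13.765 m.
Total stopping distance = 24.140 + 13.765 = 37.905 m, vs 63 m available — it stops with 63 − 37.905 = 25.095 m to spare.

Yes — it stops 25.1 m short of the obstacle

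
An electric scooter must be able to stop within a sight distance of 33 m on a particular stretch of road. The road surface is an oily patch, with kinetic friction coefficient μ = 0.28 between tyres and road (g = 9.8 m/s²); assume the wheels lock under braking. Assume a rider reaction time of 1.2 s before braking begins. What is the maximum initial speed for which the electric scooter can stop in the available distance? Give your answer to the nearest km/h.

a = μg = 0.28 × 9.8 = 2.744 m/s².
Stopping distance: v·t_r + v²/(2a) = 33 with t_r = 1.2 s and a = 2.744 m/s².
So v² + 6.586 v − 181.10 = 0.
Positive root: v = −a·t_r + √((a·t_r)² + 2a·d) = −3.293 + √(10.844 + 181.10) = 10.5614 m/s.
10.5614 m/s × 3.6 = 38.021 km/h.

Maximum speed ≈ 38 km/h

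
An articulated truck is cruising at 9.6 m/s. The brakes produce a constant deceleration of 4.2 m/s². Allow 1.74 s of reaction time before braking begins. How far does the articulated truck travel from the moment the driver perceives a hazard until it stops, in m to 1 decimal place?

Total stopping distance ≈ 27.7 m

Reaction distance = v·t_r = 9.6000 × 1.74 = 16.704 m.
Braking distance = v²/(2a) = 9.6000² / (2 × 4.200) = 92.160 / 8.400 = 10.971 m.
Total = 16.704 + 10.971 = 27.675 m.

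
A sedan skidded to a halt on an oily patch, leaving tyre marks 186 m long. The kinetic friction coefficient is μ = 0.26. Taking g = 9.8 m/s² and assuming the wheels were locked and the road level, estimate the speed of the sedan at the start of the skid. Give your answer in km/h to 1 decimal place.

Initial speed ≈ 110.8 km/h

Deceleration a = μg = 0.26 × 9.8 = 2.548 m/s².
v = √(2a·d) = √(2 × 2.548 × 186) = √947.856 = 30.7873 m/s.
= 30.7873 × 3.6 = 110.834 km/h.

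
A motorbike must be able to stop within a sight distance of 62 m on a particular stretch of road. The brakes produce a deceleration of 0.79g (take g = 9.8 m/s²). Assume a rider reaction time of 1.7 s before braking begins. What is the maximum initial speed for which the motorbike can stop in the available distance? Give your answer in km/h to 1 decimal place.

a = 0.79 × 9.8 = 7.742 m/s².
Stopping distance: v·t_r + v²/(2a) = 62 with t_r = 1.7 s and a = 7.742 m/s².
So v² + 26.323 v − 960.01 = 0.
Positive root: v = −a·t_r + √((a·t_r)² + 2a·d) = −13.161 + √(173.212 + 960.01) = 20.5024 m/s.
20.5024 m/s × 3.6 = 73.809 km/h.

Maximum speed ≈ 73.8 km/h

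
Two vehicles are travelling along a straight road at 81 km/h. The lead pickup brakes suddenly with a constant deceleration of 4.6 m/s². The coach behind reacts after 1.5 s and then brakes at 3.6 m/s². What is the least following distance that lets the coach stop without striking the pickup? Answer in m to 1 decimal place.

81 km/h ÷ 3.6 = 22.5000 m/s.
Leader travels v²/(2a_L) = 506.250 / 9.200 = 55.027 m before stopping.
Follower covers v·t_r = 22.5000 × 1.5 = 33.750 m while reacting, then v²/(2a_F) = 506.250 / 7.200 = 70.312 m while braking, for a total of 33.750 + 70.312 = 104.062 m.
Since a_F ≤ a_L and the follower starts braking later, the follower is never slower than the leader, so the closest approach is when both have stopped.
Minimum gap = 104.062 − 55.027 = 49.035 m.

Minimum gap ≈ 49.0 m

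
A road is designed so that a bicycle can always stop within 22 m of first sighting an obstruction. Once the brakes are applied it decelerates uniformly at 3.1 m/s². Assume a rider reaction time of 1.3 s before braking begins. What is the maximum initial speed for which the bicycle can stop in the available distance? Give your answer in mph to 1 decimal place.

Maximum speed ≈ 18.6 mph

Stopping distance: v·t_r + v²/(2a) = 22 with t_r = 1.3 s and a = 3.100 m/s².
So v² + 8.060 v − 136.40 = 0.
Positive root: v = −a·t_r + √((a·t_r)² + 2a·d) = −4.030 + √(16.241 + 136.40) = 8.3248 m/s.
8.3248 m/s ÷ 0.44704 = 18.622 mph.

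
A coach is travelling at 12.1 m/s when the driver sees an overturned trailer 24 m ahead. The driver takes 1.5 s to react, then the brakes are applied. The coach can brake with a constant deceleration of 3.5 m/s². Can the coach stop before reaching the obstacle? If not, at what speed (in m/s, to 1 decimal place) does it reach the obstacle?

No — it strikes the obstacle at 10.3 m/s

Reaction distance = 12.1000 × 1.5 = 18.150 m.
Braking distance needed to stop: v²/(2a) = 146.410 / 7.000 = 20.916 m, so total needed = 18.150 + 20.916 = 39.066 m > 24 m — it cannot stop.
Distance remaining when braking begins: 24 − 18.150 = 5.850 m.
v² = v₀² − 2a·d = 146.410 − 2 × 3.500 × 5.850 = 105.460 m²/s².
v = √105.460 = 10.269 m/s.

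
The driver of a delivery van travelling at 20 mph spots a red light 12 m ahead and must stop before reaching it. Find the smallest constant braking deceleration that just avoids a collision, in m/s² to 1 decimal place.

Required deceleration ≈ 3.3 m/s²

20 mph × 0.44704 = 8.9408 m/s.
v² = 2a·d ⇒ a = v²/(2d) = 8.9408² / (2 × 12.000) = 79.938 / 24.000 = 3.3308 m/s².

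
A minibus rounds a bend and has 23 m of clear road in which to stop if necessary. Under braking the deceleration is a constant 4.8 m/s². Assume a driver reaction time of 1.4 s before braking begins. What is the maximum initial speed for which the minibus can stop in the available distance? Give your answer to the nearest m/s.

Stopping distance: v·t_r + v²/(2a) = 23 with t_r = 1.4 s and a = 4.800 m/s².
So v² + 13.440 v − 220.80 = 0.
Positive root: v = −a·t_r + √((a·t_r)² + 2a·d) = −6.720 + √(45.158 + 220.80) = 9.5882 m/s.

Maximum speed ≈ 10 m/s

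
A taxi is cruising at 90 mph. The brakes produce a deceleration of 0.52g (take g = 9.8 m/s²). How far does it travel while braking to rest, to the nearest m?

90 mph × 0.44704 = 40.2336 m/s.
a = 0.52 × 9.8 = 5.096 m/s².
Braking distance = v²/(2a) = 40.2336² / (2 × 5.096) = 1618.743 / 10.192 = 158.825 m.

Braking distance ≈ 159 m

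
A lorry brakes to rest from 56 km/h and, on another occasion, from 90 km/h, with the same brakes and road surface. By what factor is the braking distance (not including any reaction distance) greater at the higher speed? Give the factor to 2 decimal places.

Factor ≈ 2.58

Braking distance d = v²/(2a), so with a fixed, d ∝ v².
Factor = (90/56)² = 1.6071² = 2.5828.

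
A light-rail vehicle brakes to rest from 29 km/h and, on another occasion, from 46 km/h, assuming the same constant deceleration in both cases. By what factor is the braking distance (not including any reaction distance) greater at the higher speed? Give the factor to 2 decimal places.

Braking distance d = v²/(2a), so with a fixed, d ∝ v².
Factor = (46/29)² = 1.5862² = 2.5160.

Factor ≈ 2.52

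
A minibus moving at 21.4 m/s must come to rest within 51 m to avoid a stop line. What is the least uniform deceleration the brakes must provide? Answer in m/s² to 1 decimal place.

v² = 2a·d ⇒ a = v²/(2d) = 21.4000² / (2 × 51.000) = 457.960 / 102.000 = 4.4898 m/s².

Required deceleration ≈ 4.5 m/s²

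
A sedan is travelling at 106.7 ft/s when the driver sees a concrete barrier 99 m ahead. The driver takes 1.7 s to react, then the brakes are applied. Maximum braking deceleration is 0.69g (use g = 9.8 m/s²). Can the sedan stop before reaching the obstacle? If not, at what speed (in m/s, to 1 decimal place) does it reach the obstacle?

106.7 ft/s × 0.3048 = 32.5222 m/s.
a = 0.69 × 9.8 = 6.762 m/s².
Reaction distance = 32.5222 × 1.7 = 55.288 m.
Braking distance needed to stop: v²/(2a) = 1057.693 / 13.524 = 78.209 m, so total needed = 55.288 + 78.209 = 133.497 m > 99 m — it cannot stop.
Distance remaining when braking begins: 99 − 55.288 = 43.712 m.
v² = v₀² − 2a·d = 1057.693 − 2 × 6.762 × 43.712 = 466.532 m²/s².
v = √466.532 = 21.599 m/s.

No — it strikes the obstacle at 21.6 m/s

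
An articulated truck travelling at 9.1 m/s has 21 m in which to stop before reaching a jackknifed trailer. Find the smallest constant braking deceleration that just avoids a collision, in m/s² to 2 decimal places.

v² = 2a·d ⇒ a = v²/(2d) = 9.1000² / (2 × 21.000) = 82.810 / 42.000 = 1.9717 m/s².

Required deceleration ≈ 1.97 m/s²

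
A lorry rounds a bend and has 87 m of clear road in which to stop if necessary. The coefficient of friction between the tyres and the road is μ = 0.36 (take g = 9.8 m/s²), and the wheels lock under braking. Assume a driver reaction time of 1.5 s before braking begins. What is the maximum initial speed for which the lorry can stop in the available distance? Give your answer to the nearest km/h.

Maximum speed ≈ 72 km/h

a = μg = 0.36 × 9.8 = 3.528 m/s².
Stopping distance: v·t_r + v²/(2a) = 87 with t_r = 1.5 s and a = 3.528 m/s².
So v² + 10.584 v − 613.87 = 0.
Positive root: v = −a·t_r + √((a·t_r)² + 2a·d) = −5.292 + √(28.005 + 613.87) = 20.0433 m/s.
20.0433 m/s × 3.6 = 72.156 km/h.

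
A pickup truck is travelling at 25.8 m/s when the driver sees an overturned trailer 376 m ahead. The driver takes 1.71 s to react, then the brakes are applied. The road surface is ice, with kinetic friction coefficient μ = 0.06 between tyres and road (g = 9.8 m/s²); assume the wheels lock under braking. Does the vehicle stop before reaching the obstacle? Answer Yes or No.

a = μg = 0.06 × 9.8 = 0.588 m/s².
Reaction distance = 25.8000 × 1.71 = 44.118 m.
Braking distance = v²/(2a) = 665.640 / 1.176 = 566.020 m.
Total stopping distance = 44.118 + 566.020 = 610.138 m, vs 376 m available — it cannot stop in time and overshoots by 610.138 − 376 = 234.138 m.

No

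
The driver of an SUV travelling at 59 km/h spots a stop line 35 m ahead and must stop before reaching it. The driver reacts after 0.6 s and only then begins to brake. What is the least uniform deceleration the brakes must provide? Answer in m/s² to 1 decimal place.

Required deceleration ≈ 5.3 m/s²

59 km/h ÷ 3.6 = 16.3889 m/s.
Distance covered during reaction = 16.3889 × 0.6 = 9.833 m.
Distance available for braking: 35 − 9.833 = 25.167 m.
v² = 2a·d ⇒ a = v²/(2d) = 16.3889² / (2 × 25.167) = 268.596 / 50.334 = 5.3363 m/s².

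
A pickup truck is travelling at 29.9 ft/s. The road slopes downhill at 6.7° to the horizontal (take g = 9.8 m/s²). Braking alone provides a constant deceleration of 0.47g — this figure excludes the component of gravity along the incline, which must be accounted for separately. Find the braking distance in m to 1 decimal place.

29.9 ft/s × 0.3048 = 9.1135 m/s.
a = 0.47 × 9.8 = 4.606 m/s².
Gravity along the downhill slope reduces the braking deceleration: a_eff = 4.606 − 9.8·sin 6.7° = 4.606 − 1.143 = 3.463 m/s².
Braking distance = v²/(2a) = 9.1135² / (2 × 3.463) = 83.056 / 6.926 = 11.992 m.

Braking distance ≈ 12.0 m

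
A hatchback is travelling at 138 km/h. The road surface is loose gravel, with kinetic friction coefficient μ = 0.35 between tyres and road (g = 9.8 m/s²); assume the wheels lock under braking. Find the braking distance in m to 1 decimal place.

Braking distance ≈ 214.2 m

138 km/h ÷ 3.6 = 38.3333 m/s.
a = μg = 0.35 × 9.8 = 3.430 m/s².
Braking distance = v²/(2a) = 38.3333² / (2 × 3.430) = 1469.442 / 6.860 = 214.204 m.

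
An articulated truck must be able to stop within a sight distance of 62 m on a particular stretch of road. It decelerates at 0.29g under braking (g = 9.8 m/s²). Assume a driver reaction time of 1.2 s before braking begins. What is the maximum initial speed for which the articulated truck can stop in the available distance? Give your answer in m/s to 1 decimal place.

Maximum speed ≈ 15.7 m/s

a = 0.29 × 9.8 = 2.842 m/s².
Stopping distance: v·t_r + v²/(2a) = 62 with t_r = 1.2 s and a = 2.842 m/s².
So v² + 6.821 v − 352.41 = 0.
Positive root: v = −a·t_r + √((a·t_r)² + 2a·d) = −3.410 + √(11.628 + 352.41) = 15.6698 m/s.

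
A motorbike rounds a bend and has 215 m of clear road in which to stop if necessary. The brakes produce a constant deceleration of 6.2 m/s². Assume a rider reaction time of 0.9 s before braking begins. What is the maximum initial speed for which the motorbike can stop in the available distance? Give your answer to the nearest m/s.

Maximum speed ≈ 46 m/s

Stopping distance: v·t_r + v²/(2a) = 215 with t_r = 0.9 s and a = 6.200 m/s².
So v² + 11.160 v − 2666.00 = 0.
Positive root: v = −a·t_r + √((a·t_r)² + 2a·d) = −5.580 + √(31.136 + 2666.00) = 46.3540 m/s.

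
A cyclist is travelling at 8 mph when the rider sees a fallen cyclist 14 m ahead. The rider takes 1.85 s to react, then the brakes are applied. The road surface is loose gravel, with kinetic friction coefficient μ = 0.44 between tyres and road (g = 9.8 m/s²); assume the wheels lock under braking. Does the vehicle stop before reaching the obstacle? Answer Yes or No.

8 mph × 0.44704 = 3.5763 m/s.
a = μg = 0.44 × 9.8 = 4.312 m/s².
Reaction distance = 3.5763 × 1.85 = 6.616 m.
Braking distance = v²/(2a) = 12.790 / 8.624 = 1.483 m.
Total stopping distance = 6.616 + 1.483 = 8.099 m, vs 14 m available — it stops with 14 − 8.099 = 5.901 m to spare.

Yes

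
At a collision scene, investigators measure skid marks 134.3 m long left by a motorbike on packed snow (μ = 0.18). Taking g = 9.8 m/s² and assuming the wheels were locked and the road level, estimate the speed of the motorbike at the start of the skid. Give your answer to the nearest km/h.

Deceleration a = μg = 0.18 × 9.8 = 1.764 m/s².
v = √(2a·d) = √(2 × 1.764 × 134.3) = √473.810 = 21.7672 m/s.
= 21.7672 × 3.6 = 78.362 km/h.

Initial speed ≈ 78 km/h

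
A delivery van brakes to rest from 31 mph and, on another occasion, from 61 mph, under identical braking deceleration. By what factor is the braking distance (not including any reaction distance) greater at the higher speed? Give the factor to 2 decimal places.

Braking distance d = v²/(2a), so with a fixed, d ∝ v².
Factor = (61/31)² = 1.9677² = 3.8718.

Factor ≈ 3.87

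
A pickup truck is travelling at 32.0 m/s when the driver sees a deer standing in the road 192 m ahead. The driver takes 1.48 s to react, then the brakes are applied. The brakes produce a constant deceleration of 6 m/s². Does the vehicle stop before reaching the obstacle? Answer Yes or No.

Yes

Reaction distance = 32.0000 × 1.48 = 47.360 m.
Braking distance = v²/(2a) = 1024.000 / 12.000 = 85.333 m.
Total stopping distance = 47.360 + 85.333 = 132.693 m, vs 192 m available — it stops with 192 − 132.693 = 59.307 m to spare.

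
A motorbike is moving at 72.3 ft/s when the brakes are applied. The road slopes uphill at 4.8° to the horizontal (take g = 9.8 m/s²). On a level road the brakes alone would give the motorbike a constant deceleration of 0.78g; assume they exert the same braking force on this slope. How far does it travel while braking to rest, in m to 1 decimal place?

72.3 ft/s × 0.3048 = 22.0370 m/s.
a = 0.78 × 9.8 = 7.644 m/s².
Gravity along the uphill slope adds to the braking deceleration: a_eff = 7.644 + 9.8·sin 4.8° = 7.644 + 0.820 = 8.464 m/s².
Braking distance = v²/(2a) = 22.0370² / (2 × 8.464) = 485.629 / 16.928 = 28.688 m.

Braking distance ≈ 28.7 m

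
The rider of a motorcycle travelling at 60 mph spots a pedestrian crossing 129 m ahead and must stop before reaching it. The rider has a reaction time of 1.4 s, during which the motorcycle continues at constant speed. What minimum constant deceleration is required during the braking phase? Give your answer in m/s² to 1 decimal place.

Required deceleration ≈ 3.9 m/s²

60 mph × 0.44704 = 26.8224 m/s.
Distance covered during reaction = 26.8224 × 1.4 = 37.551 m.
Distance available for braking: 129 − 37.551 = 91.449 m.
v² = 2a·d ⇒ a = v²/(2d) = 26.8224² / (2 × 91.449) = 719.441 / 182.898 = 3.9336 m/s².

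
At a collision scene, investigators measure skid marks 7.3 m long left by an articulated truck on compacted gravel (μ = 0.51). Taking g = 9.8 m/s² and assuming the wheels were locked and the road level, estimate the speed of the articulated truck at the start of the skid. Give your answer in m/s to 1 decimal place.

Initial speed ≈ 8.5 m/s

Deceleration a = μg = 0.51 × 9.8 = 4.998 m/s².
v = √(2a·d) = √(2 × 4.998 × 7.3) = √72.971 = 8.5423 m/s.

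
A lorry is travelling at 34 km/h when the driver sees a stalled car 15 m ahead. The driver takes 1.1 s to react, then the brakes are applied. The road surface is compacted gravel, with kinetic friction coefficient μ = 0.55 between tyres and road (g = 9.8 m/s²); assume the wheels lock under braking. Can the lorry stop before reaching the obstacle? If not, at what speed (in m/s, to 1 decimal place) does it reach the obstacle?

No — it strikes the obstacle at 6.3 m/s

34 km/h ÷ 3.6 = 9.4444 m/s.
a = μg = 0.55 × 9.8 = 5.390 m/s².
Reaction distance = 9.4444 × 1.1 = 10.389 m.
Braking distance needed to stop: v²/(2a) = 89.197 / 10.780 = 8.274 m, so total needed = 10.389 + 8.274 = 18.663 m > 15 m — it cannot stop.
Distance remaining when braking begins: 15 − 10.389 = 4.611 m.
v² = v₀² − 2a·d = 89.197 − 2 × 5.390 × 4.611 = 39.490 m²/s².
v = √39.490 = 6.284 m/s.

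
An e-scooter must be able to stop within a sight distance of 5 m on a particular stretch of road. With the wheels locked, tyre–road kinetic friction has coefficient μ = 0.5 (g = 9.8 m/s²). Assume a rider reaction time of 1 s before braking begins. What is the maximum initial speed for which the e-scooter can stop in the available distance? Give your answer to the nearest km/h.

a = μg = 0.5 × 9.8 = 4.900 m/s².
Stopping distance: v·t_r + v²/(2a) = 5 with t_r = 1 s and a = 4.900 m/s².
So v² + 9.800 v − 49.00 = 0.
Positive root: v = −a·t_r + √((a·t_r)² + 2a·d) = −4.900 + √(24.010 + 49.00) = 3.6446 m/s.
3.6446 m/s × 3.6 = 13.121 km/h.

Maximum speed ≈ 13 km/h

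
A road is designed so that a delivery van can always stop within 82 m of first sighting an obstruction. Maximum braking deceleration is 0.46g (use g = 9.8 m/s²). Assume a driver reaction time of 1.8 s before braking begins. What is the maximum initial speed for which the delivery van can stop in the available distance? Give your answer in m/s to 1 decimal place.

Maximum speed ≈ 20.3 m/s

a = 0.46 × 9.8 = 4.508 m/s².
Stopping distance: v·t_r + v²/(2a) = 82 with t_r = 1.8 s and a = 4.508 m/s².
So v² + 16.229 v − 739.31 = 0.
Positive root: v = −a·t_r + √((a·t_r)² + 2a·d) = −8.114 + √(65.837 + 739.31) = 20.2611 m/s.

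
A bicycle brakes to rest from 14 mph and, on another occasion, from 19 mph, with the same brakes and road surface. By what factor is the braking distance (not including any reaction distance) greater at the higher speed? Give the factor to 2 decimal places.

Factor ≈ 1.84

Braking distance d = v²/(2a), so with a fixed, d ∝ v².
Factor = (19/14)² = 1.3571² = 1.8417.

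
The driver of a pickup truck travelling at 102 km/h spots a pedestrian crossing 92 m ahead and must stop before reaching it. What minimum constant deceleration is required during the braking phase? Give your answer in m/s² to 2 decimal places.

Required deceleration ≈ 4.36 m/s²

102 km/h ÷ 3.6 = 28.3333 m/s.
v² = 2a·d ⇒ a = v²/(2d) = 28.3333² / (2 × 92.000) = 802.776 / 184.000 = 4.3629 m/s².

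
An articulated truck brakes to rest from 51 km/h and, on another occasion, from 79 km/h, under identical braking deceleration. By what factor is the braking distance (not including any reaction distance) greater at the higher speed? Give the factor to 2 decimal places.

Factor ≈ 2.40

Braking distance d = v²/(2a), so with a fixed, d ∝ v².
Factor = (79/51)² = 1.5490² = 2.3994.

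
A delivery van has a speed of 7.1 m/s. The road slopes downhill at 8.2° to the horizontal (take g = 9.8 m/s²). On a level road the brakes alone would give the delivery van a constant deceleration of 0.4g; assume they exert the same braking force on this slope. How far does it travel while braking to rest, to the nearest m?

a = 0.4 × 9.8 = 3.920 m/s².
Gravity along the downhill slope reduces the braking deceleration: a_eff = 3.920 − 9.8·sin 8.2° = 3.920 − 1.398 = 2.522 m/s².
Braking distance = v²/(2a) = 7.1000² / (2 × 2.522) = 50.410 / 5.044 = 9.994 m.

Braking distance ≈ 10 m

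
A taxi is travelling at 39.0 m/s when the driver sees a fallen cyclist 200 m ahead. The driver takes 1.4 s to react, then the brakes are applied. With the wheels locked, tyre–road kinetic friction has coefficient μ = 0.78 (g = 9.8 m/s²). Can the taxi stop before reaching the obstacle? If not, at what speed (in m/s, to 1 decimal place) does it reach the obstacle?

Yes — it stops about 45.9 m short of the obstacle, so it never reaches it

a = μg = 0.78 × 9.8 = 7.644 m/s².
Reaction distance = 39.0000 × 1.4 = 54.600 m.
Braking distance = v²/(2a) = 1521.000 / 15.288 = 99.490 m.
Total stopping distance = 54.600 + 99.490 = 154.090 m, vs 200 m available — it stops with 200 − 154.090 = 45.910 m to spare.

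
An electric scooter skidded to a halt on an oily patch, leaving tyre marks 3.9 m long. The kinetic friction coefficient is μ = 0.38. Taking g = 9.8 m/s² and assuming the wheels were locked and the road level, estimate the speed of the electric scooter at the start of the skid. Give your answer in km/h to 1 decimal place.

Initial speed ≈ 19.4 km/h

Deceleration a = μg = 0.38 × 9.8 = 3.724 m/s².
v = √(2a·d) = √(2 × 3.724 × 3.9) = √29.047 = 5.3895 m/s.
= 5.3895 × 3.6 = 19.402 km/h.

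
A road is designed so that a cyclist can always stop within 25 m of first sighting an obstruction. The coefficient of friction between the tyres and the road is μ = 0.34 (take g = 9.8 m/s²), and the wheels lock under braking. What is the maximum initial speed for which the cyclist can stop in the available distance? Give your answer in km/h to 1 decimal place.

a = μg = 0.34 × 9.8 = 3.332 m/s².
v²/(2a) = d ⇒ v = √(2 × 3.332 × 25) = √166.60 = 12.9074 m/s.
12.9074 m/s × 3.6 = 46.467 km/h.

Maximum speed ≈ 46.5 km/h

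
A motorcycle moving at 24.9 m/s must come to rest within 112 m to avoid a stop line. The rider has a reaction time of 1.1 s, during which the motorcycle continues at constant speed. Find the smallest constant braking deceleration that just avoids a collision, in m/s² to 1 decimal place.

Distance covered during reaction = 24.9000 × 1.1 = 27.390 m.
Distance available for braking: 112 − 27.390 = 84.610 m.
v² = 2a·d ⇒ a = v²/(2d) = 24.9000² / (2 × 84.610) = 620.010 / 169.220 = 3.6639 m/s².

Required deceleration ≈ 3.7 m/s²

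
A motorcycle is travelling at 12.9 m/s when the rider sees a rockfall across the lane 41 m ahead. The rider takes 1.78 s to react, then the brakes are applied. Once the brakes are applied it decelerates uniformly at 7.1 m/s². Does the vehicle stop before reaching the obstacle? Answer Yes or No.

Yes

Reaction distance = 12.9000 × 1.78 = 22.962 m.
Braking distance = v²/(2a) = 166.410 / 14.200 = 11.719 m.
Total stopping distance = 22.962 + 11.719 = 34.681 m, vs 41 m available — it stops with 41 − 34.681 = 6.319 m to spare.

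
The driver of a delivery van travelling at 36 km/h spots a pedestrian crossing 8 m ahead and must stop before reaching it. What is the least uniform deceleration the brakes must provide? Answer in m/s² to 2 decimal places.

36 km/h ÷ 3.6 = 10.0000 m/s.
v² = 2a·d ⇒ a = v²/(2d) = 10.0000² / (2 × 8.000) = 100.000 / 16.000 = 6.2500 m/s².

Required deceleration ≈ 6.25 m/s²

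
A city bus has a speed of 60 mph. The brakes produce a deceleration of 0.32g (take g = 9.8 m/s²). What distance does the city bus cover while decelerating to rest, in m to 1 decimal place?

Braking distance ≈ 114.7 m

60 mph × 0.44704 = 26.8224 m/s.
a = 0.32 × 9.8 = 3.136 m/s².
Braking distance = v²/(2a) = 26.8224² / (2 × 3.136) = 719.441 / 6.272 = 114.707 m.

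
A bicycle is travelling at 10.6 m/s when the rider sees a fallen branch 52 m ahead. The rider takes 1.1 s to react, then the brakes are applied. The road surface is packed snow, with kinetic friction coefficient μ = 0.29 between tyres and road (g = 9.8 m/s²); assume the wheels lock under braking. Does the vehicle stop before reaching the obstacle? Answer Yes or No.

Yes

a = μg = 0.29 × 9.8 = 2.842 m/s².
Reaction distance = 10.6000 × 1.1 = 11.660 m.
Braking distance = v²/(2a) = 112.360 / 5.684 = 19.768 m.
Total stopping distance = 11.660 + 19.768 = 31.428 m, vs 52 m available — it stops with 52 − 31.428 = 20.572 m to spare.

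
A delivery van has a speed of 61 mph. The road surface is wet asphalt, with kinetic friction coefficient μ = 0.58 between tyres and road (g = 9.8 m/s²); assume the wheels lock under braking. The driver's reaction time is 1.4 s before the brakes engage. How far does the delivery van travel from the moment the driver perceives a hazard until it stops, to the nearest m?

Total stopping distance ≈ 104 m

61 mph × 0.44704 = 27.2694 m/s.
a = μg = 0.58 × 9.8 = 5.684 m/s².
Reaction distance = v·t_r = 27.2694 × 1.4 = 38.177 m.
Braking distance = v²/(2a) = 27.2694² / (2 × 5.684) = 743.620 / 11.368 = 65.413 m.
Total = 38.177 + 65.413 = 103.590 m.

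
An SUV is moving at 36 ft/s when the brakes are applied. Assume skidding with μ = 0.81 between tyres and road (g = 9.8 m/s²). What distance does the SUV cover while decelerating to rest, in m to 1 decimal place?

Braking distance ≈ 7.6 m

36 ft/s × 0.3048 = 10.9728 m/s.
a = μg = 0.81 × 9.8 = 7.938 m/s².
Braking distance = v²/(2a) = 10.9728² / (2 × 7.938) = 120.402 / 15.876 = 7.584 m.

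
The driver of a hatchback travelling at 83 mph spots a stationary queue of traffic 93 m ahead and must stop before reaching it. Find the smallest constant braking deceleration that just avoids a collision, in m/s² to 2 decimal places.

Required deceleration ≈ 7.40 m/s²

83 mph × 0.44704 = 37.1043 m/s.
v² = 2a·d ⇒ a = v²/(2d) = 37.1043² / (2 × 93.000) = 1376.729 / 186.000 = 7.4018 m/s².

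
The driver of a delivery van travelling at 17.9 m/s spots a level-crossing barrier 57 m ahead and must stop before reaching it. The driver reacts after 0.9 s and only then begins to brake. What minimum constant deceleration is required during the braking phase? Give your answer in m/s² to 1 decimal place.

Distance covered during reaction = 17.9000 × 0.9 = 16.110 m.
Distance available for braking: 57 − 16.110 = 40.890 m.
v² = 2a·d ⇒ a = v²/(2d) = 17.9000² / (2 × 40.890) = 320.410 / 81.780 = 3.9180 m/s².

Required deceleration ≈ 3.9 m/s²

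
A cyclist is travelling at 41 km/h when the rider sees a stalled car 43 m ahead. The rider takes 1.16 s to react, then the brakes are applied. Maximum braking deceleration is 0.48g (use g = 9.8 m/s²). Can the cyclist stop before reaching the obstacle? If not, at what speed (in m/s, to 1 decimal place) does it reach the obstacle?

Yes — it stops about 16.0 m short of the obstacle, so it never reaches it

41 km/h ÷ 3.6 = 11.3889 m/s.
a = 0.48 × 9.8 = 4.704 m/s².
Reaction distance = 11.3889 × 1.16 = 13.211 m.
Braking distance = v²/(2a) = 129.707 / 9.408 = 13.787 m.
Total stopping distance = 13.211 + 13.787 = 26.998 m, vs 43 m available — it stops with 43 − 26.998 = 16.002 m to spare.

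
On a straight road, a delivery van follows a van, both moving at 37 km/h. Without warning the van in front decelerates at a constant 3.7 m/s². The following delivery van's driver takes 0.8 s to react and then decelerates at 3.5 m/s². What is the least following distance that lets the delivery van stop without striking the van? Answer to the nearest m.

37 km/h ÷ 3.6 = 10.2778 m/s.
Leader travels v²/(2a_L) = 105.633 / 7.400 = 14.275 m before stopping.
Follower covers v·t_r = 10.2778 × 0.8 = 8.222 m while reacting, then v²/(2a_F) = 105.633 / 7.000 = 15.090 m while braking, for a total of 8.222 + 15.090 = 23.312 m.
Since a_F ≤ a_L and the follower starts braking later, the follower is never slower than the leader, so the closest approach is when both have stopped.
Minimum gap = 23.312 − 14.275 = 9.037 m.

Minimum gap ≈ 9 m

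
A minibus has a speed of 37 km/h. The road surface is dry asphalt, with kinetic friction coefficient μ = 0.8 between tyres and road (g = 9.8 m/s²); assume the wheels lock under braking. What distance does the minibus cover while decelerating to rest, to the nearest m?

37 km/h ÷ 3.6 = 10.2778 m/s.
a = μg = 0.8 × 9.8 = 7.840 m/s².
Braking distance = v²/(2a) = 10.2778² / (2 × 7.840) = 105.633 / 15.680 = 6.737 m.

Braking distance ≈ 7 m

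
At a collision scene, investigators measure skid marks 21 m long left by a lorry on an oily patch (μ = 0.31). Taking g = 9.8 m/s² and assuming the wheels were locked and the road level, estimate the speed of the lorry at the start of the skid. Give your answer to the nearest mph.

Initial speed ≈ 25 mph

Deceleration a = μg = 0.31 × 9.8 = 3.038 m/s².
v = √(2a·d) = √(2 × 3.038 × 21) = √127.596 = 11.2958 m/s.
= 11.2958 ÷ 0.44704 = 25.268 mph.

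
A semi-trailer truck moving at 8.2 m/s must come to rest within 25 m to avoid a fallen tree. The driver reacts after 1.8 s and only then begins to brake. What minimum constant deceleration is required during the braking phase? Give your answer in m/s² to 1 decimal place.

Required deceleration ≈ 3.3 m/s²

Distance covered during reaction = 8.2000 × 1.8 = 14.760 m.
Distance available for braking: 25 − 14.760 = 10.240 m.
v² = 2a·d ⇒ a = v²/(2d) = 8.2000² / (2 × 10.240) = 67.240 / 20.480 = 3.2832 m/s².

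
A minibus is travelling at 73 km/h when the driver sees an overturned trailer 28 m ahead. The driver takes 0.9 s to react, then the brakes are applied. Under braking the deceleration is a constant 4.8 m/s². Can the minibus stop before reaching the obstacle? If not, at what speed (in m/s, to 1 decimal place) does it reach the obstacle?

No — it strikes the obstacle at 17.8 m/s

73 km/h ÷ 3.6 = 20.2778 m/s.
Reaction distance = 20.2778 × 0.9 = 18.250 m.
Braking distance needed to stop: v²/(2a) = 411.189 / 9.600 = 42.832 m, so total needed = 18.250 + 42.832 = 61.082 m > 28 m — it cannot stop.
Distance remaining when braking begins: 28 − 18.250 = 9.750 m.
v² = v₀² − 2a·d = 411.189 − 2 × 4.800 × 9.750 = 317.589 m²/s².
v = √317.589 = 17.821 m/s.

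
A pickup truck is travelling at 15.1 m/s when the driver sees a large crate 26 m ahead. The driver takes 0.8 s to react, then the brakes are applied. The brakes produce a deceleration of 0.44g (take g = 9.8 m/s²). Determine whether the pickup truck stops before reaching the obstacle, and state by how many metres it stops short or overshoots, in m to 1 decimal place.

a = 0.44 × 9.8 = 4.312 m/s².
Reaction distance = 15.1000 × 0.8 = 12.080 m.
Braking distance = v²/(2a) = 228.010 / 8.624 = 26.439 m.
Total stopping distance = 12.080 + 26.439 = 38.519 m, vs 26 m available — it cannot stop in time and overshoots by 38.519 − 26 = 12.519 m.

No — it overshoots by 12.5 m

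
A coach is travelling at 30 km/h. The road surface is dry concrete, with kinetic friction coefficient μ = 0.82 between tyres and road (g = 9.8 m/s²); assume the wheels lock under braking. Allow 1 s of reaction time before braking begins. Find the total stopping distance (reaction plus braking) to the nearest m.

Total stopping distance ≈ 13 m

30 km/h ÷ 3.6 = 8.3333 m/s.
a = μg = 0.82 × 9.8 = 8.036 m/s².
Reaction distance = v·t_r = 8.3333 × 1 = 8.333 m.
Braking distance = v²/(2a) = 8.3333² / (2 × 8.036) = 69.444 / 16.072 = 4.321 m.
Total = 8.333 + 4.321 = 12.654 m.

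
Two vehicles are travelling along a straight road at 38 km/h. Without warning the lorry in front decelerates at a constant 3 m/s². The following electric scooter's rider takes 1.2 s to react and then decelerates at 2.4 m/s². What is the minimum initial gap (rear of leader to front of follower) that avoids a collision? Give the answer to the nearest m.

Minimum gap ≈ 17 m

38 km/h ÷ 3.6 = 10.5556 m/s.
Leader travels v²/(2a_L) = 111.421 / 6.000 = 18.570 m before stopping.
Follower covers v·t_r = 10.5556 × 1.2 = 12.667 m while reacting, then v²/(2a_F) = 111.421 / 4.800 = 23.213 m while braking, for a total of 12.667 + 23.213 = 35.880 m.
Since a_F ≤ a_L and the follower starts braking later, the follower is never slower than the leader, so the closest approach is when both have stopped.
Minimum gap = 35.880 − 18.570 = 17.310 m.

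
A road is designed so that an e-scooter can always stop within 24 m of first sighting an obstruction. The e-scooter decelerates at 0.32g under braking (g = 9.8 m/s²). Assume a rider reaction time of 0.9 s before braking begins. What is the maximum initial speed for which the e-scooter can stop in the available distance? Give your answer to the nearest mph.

a = 0.32 × 9.8 = 3.136 m/s².
Stopping distance: v·t_r + v²/(2a) = 24 with t_r = 0.9 s and a = 3.136 m/s².
So v² + 5.645 v − 150.53 = 0.
Positive root: v = −a·t_r + √((a·t_r)² + 2a·d) = −2.822 + √(7.964 + 150.53) = 9.7674 m/s.
9.7674 m/s ÷ 0.44704 = 21.849 mph.

Maximum speed ≈ 22 mph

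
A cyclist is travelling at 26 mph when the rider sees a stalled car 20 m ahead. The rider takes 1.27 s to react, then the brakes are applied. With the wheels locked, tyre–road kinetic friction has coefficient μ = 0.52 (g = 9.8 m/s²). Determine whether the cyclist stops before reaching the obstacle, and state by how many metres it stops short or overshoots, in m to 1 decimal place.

26 mph × 0.44704 = 11.6230 m/s.
a = μg = 0.52 × 9.8 = 5.096 m/s².
Reaction distance = 11.6230 × 1.27 = 14.761 m.
Braking distance = v²/(2a) = 135.094 / 10.192 = 13.255 m.
Total stopping distance = 14.761 + 13.255 = 28.016 m, vs 20 m available — it cannot stop in time and overshoots by 28.016 − 20 = 8.016 m.

No — it overshoots by 8.0 m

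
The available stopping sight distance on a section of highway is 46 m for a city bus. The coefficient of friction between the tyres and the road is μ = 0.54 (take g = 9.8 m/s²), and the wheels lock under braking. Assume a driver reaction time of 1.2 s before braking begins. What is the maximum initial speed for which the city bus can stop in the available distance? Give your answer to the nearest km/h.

Maximum speed ≈ 60 km/h

a = μg = 0.54 × 9.8 = 5.292 m/s².
Stopping distance: v·t_r + v²/(2a) = 46 with t_r = 1.2 s and a = 5.292 m/s².
So v² + 12.701 v − 486.86 = 0.
Positive root: v = −a·t_r + √((a·t_r)² + 2a·d) = −6.350 + √(40.322 + 486.86) = 16.6104 m/s.
16.6104 m/s × 3.6 = 59.797 km/h.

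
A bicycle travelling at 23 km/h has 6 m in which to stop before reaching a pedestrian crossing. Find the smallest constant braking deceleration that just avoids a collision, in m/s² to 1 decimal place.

Required deceleration ≈ 3.4 m/s²

23 km/h ÷ 3.6 = 6.3889 m/s.
v² = 2a·d ⇒ a = v²/(2d) = 6.3889² / (2 × 6.000) = 40.818 / 12.000 = 3.4015 m/s².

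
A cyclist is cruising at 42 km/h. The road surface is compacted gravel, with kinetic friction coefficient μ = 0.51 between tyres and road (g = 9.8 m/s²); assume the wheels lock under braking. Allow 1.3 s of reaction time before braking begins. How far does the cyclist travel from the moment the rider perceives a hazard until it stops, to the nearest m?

Total stopping distance ≈ 29 m

42 km/h ÷ 3.6 = 11.6667 m/s.
a = μg = 0.51 × 9.8 = 4.998 m/s².
Reaction distance = v·t_r = 11.6667 × 1.3 = 15.167 m.
Braking distance = v²/(2a) = 11.6667² / (2 × 4.998) = 136.112 / 9.996 = 13.617 m.
Total = 15.167 + 13.617 = 28.784 m.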